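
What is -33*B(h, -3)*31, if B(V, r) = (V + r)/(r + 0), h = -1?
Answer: -1364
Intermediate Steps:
B(V, r) = (V + r)/r
-33*B(h, -3)*31 = -33*((-1 - 3)/(-3))*31 = -33*(-⅓*(-4))*31 = -33*(4/3)*31 = -44*31 = -1*1364 = -1364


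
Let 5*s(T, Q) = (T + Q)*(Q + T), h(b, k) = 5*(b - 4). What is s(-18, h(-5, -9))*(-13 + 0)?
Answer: -51597/5 ≈ -10319.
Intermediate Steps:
h(b, k) = -20 + 5*b (h(b, k) = 5*(-4 + b) = -20 + 5*b)
s(T, Q) = (Q + T)²/5 (s(T, Q) = ((T + Q)*(Q + T))/5 = ((Q + T)*(Q + T))/5 = (Q + T)²/5)
s(-18, h(-5, -9))*(-13 + 0) = (((-20 + 5*(-5)) - 18)²/5)*(-13 + 0) = (((-20 - 25) - 18)²/5)*(-13) = ((-45 - 18)²/5)*(-13) = ((⅕)*(-63)²)*(-13) = ((⅕)*3969)*(-13) = (3969/5)*(-13) = -51597/5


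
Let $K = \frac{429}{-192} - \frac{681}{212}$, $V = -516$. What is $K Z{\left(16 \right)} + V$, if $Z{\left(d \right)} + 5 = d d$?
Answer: $- \frac{6387497}{3392} \approx -1883.1$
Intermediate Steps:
$K = - \frac{18475}{3392}$ ($K = 429 \left(- \frac{1}{192}\right) - \frac{681}{212} = - \frac{143}{64} - \frac{681}{212} = - \frac{18475}{3392} \approx -5.4466$)
$Z{\left(d \right)} = -5 + d^{2}$ ($Z{\left(d \right)} = -5 + d d = -5 + d^{2}$)
$K Z{\left(16 \right)} + V = - \frac{18475 \left(-5 + 16^{2}\right)}{3392} - 516 = - \frac{18475 \left(-5 + 256\right)}{3392} - 516 = \left(- \frac{18475}{3392}\right) 251 - 516 = - \frac{4637225}{3392} - 516 = - \frac{6387497}{3392}$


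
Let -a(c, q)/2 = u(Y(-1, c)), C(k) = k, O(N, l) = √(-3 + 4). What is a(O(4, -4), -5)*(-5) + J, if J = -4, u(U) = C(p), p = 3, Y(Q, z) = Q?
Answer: 26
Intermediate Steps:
O(N, l) = 1 (O(N, l) = √1 = 1)
u(U) = 3
a(c, q) = -6 (a(c, q) = -2*3 = -6)
a(O(4, -4), -5)*(-5) + J = -6*(-5) - 4 = 30 - 4 = 26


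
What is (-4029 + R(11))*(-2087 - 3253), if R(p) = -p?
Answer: 21573600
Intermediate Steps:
(-4029 + R(11))*(-2087 - 3253) = (-4029 - 1*11)*(-2087 - 3253) = (-4029 - 11)*(-5340) = -4040*(-5340) = 21573600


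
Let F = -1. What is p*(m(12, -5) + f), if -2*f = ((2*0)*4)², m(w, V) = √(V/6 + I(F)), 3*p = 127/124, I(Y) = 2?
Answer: 127*√42/2232 ≈ 0.36875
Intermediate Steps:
p = 127/372 (p = (127/124)/3 = (127*(1/124))/3 = (⅓)*(127/124) = 127/372 ≈ 0.34140)
m(w, V) = √(2 + V/6) (m(w, V) = √(V/6 + 2) = √(2 + V/6))
f = 0 (f = -((2*0)*4)²/2 = -(0*4)²/2 = -½*0² = -½*0 = 0)
p*(m(12, -5) + f) = 127*(√(72 + 6*(-5))/6 + 0)/372 = 127*(√(72 - 30)/6 + 0)/372 = 127*(√42/6 + 0)/372 = 127*(√42/6)/372 = 127*√42/2232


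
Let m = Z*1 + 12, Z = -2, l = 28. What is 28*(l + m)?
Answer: 1064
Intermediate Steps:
m = 10 (m = -2*1 + 12 = -2 + 12 = 10)
28*(l + m) = 28*(28 + 10) = 28*38 = 1064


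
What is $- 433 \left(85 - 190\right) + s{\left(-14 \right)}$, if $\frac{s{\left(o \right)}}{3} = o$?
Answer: $45423$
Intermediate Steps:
$s{\left(o \right)} = 3 o$
$- 433 \left(85 - 190\right) + s{\left(-14 \right)} = - 433 \left(85 - 190\right) + 3 \left(-14\right) = - 433 \left(85 - 190\right) - 42 = \left(-433\right) \left(-105\right) - 42 = 45465 - 42 = 45423$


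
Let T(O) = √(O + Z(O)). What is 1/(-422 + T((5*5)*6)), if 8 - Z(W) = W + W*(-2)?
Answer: -211/88888 - √77/88888 ≈ -0.0024725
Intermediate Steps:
Z(W) = 8 + W (Z(W) = 8 - (W + W*(-2)) = 8 - (W - 2*W) = 8 - (-1)*W = 8 + W)
T(O) = √(8 + 2*O) (T(O) = √(O + (8 + O)) = √(8 + 2*O))
1/(-422 + T((5*5)*6)) = 1/(-422 + √(8 + 2*((5*5)*6))) = 1/(-422 + √(8 + 2*(25*6))) = 1/(-422 + √(8 + 2*150)) = 1/(-422 + √(8 + 300)) = 1/(-422 + √308) = 1/(-422 + 2*√77)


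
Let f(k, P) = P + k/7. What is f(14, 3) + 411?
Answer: 416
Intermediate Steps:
f(k, P) = P + k/7 (f(k, P) = P + k*(1/7) = P + k/7)
f(14, 3) + 411 = (3 + (1/7)*14) + 411 = (3 + 2) + 411 = 5 + 411 = 416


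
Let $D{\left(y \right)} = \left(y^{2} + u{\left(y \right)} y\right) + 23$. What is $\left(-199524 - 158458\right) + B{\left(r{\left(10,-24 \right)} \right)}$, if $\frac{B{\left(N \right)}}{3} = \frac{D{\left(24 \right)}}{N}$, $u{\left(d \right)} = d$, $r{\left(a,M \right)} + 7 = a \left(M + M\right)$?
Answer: $- \frac{174340759}{487} \approx -3.5799 \cdot 10^{5}$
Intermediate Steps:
$r{\left(a,M \right)} = -7 + 2 M a$ ($r{\left(a,M \right)} = -7 + a \left(M + M\right) = -7 + a 2 M = -7 + 2 M a$)
$D{\left(y \right)} = 23 + 2 y^{2}$ ($D{\left(y \right)} = \left(y^{2} + y y\right) + 23 = \left(y^{2} + y^{2}\right) + 23 = 2 y^{2} + 23 = 23 + 2 y^{2}$)
$B{\left(N \right)} = \frac{3525}{N}$ ($B{\left(N \right)} = 3 \frac{23 + 2 \cdot 24^{2}}{N} = 3 \frac{23 + 2 \cdot 576}{N} = 3 \frac{23 + 1152}{N} = 3 \frac{1175}{N} = \frac{3525}{N}$)
$\left(-199524 - 158458\right) + B{\left(r{\left(10,-24 \right)} \right)} = \left(-199524 - 158458\right) + \frac{3525}{-7 + 2 \left(-24\right) 10} = -357982 + \frac{3525}{-7 - 480} = -357982 + \frac{3525}{-487} = -357982 + 3525 \left(- \frac{1}{487}\right) = -357982 - \frac{3525}{487} = - \frac{174340759}{487}$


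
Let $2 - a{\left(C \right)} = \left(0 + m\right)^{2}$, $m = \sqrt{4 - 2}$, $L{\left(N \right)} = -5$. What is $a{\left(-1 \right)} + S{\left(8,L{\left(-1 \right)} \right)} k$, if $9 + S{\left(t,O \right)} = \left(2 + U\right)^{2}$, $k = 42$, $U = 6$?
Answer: $2310$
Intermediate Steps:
$m = \sqrt{2} \approx 1.4142$
$S{\left(t,O \right)} = 55$ ($S{\left(t,O \right)} = -9 + \left(2 + 6\right)^{2} = -9 + 8^{2} = -9 + 64 = 55$)
$a{\left(C \right)} = 0$ ($a{\left(C \right)} = 2 - \left(0 + \sqrt{2}\right)^{2} = 2 - \left(\sqrt{2}\right)^{2} = 2 - 2 = 0$)
$a{\left(-1 \right)} + S{\left(8,L{\left(-1 \right)} \right)} k = 0 + 55 \cdot 42 = 0 + 2310 = 2310$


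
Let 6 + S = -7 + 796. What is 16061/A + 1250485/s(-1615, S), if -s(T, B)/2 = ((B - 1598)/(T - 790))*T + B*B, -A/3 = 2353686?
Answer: -2128286274318169/2080417623092712 ≈ -1.0230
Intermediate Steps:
A = -7061058 (A = -3*2353686 = -7061058)
S = 783 (S = -6 + (-7 + 796) = -6 + 789 = 783)
s(T, B) = -2*B**2 - 2*T*(-1598 + B)/(-790 + T) (s(T, B) = -2*(((B - 1598)/(T - 790))*T + B*B) = -2*(((-1598 + B)/(-790 + T))*T + B**2) = -2*(T*(-1598 + B)/(-790 + T) + B**2) = -2*(B**2 + T*(-1598 + B)/(-790 + T)) = -2*B**2 - 2*T*(-1598 + B)/(-790 + T))
16061/A + 1250485/s(-1615, S) = 16061/(-7061058) + 1250485/((2*(790*783**2 + 1598*(-1615) - 1*783*(-1615) - 1*(-1615)*783**2)/(-790 - 1615))) = 16061*(-1/7061058) + 1250485/((2*(790*613089 - 2580770 + 1264545 - 1*(-1615)*613089)/(-2405))) = -16061/7061058 + 1250485/((2*(-1/2405)*(484340310 - 2580770 + 1264545 + 990138735))) = -16061/7061058 + 1250485/((2*(-1/2405)*1473162820)) = -16061/7061058 + 1250485/(-589265128/481) = -16061/7061058 + 1250485*(-481/589265128) = -16061/7061058 - 601483285/589265128 = -2128286274318169/2080417623092712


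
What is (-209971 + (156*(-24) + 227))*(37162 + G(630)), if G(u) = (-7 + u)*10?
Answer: -9263671296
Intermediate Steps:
G(u) = -70 + 10*u
(-209971 + (156*(-24) + 227))*(37162 + G(630)) = (-209971 + (156*(-24) + 227))*(37162 + (-70 + 10*630)) = (-209971 + (-3744 + 227))*(37162 + (-70 + 6300)) = (-209971 - 3517)*(37162 + 6230) = -213488*43392 = -9263671296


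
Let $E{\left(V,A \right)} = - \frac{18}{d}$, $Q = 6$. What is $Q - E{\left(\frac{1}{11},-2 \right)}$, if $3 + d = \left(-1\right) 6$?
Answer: $4$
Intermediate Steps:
$d = -9$ ($d = -3 - 6 = -9$)
$E{\left(V,A \right)} = 2$ ($E{\left(V,A \right)} = - \frac{18}{-9} = \left(-18\right) \left(- \frac{1}{9}\right) = 2$)
$Q - E{\left(\frac{1}{11},-2 \right)} = 6 - 2 = 4$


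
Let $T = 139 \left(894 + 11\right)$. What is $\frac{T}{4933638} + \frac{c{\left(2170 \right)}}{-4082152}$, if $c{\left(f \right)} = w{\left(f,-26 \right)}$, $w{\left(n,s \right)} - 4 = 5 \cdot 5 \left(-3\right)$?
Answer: $\frac{256932299569}{10069930114488} \approx 0.025515$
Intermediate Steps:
$T = 125795$ ($T = 139 \cdot 905 = 125795$)
$w{\left(n,s \right)} = -71$ ($w{\left(n,s \right)} = 4 + 5 \cdot 5 \left(-3\right) = 4 + 25 \left(-3\right) = 4 - 75 = -71$)
$c{\left(f \right)} = -71$
$\frac{T}{4933638} + \frac{c{\left(2170 \right)}}{-4082152} = \frac{125795}{4933638} - \frac{71}{-4082152} = 125795 \cdot \frac{1}{4933638} - - \frac{71}{4082152} = \frac{125795}{4933638} + \frac{71}{4082152} = \frac{256932299569}{10069930114488}$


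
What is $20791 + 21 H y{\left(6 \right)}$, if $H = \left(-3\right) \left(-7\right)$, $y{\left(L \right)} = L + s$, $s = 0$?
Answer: $23437$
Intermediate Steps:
$y{\left(L \right)} = L$ ($y{\left(L \right)} = L + 0 = L$)
$H = 21$
$20791 + 21 H y{\left(6 \right)} = 20791 + 21 \cdot 21 \cdot 6 = 20791 + 441 \cdot 6 = 20791 + 2646 = 23437$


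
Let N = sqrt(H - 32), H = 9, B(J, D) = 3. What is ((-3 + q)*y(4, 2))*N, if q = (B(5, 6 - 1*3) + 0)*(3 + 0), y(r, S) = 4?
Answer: 24*I*sqrt(23) ≈ 115.1*I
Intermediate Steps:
q = 9 (q = (3 + 0)*(3 + 0) = 3*3 = 9)
N = I*sqrt(23) (N = sqrt(9 - 32) = sqrt(-23) = I*sqrt(23) ≈ 4.7958*I)
((-3 + q)*y(4, 2))*N = ((-3 + 9)*4)*(I*sqrt(23)) = (6*4)*(I*sqrt(23)) = 24*(I*sqrt(23)) = 24*I*sqrt(23)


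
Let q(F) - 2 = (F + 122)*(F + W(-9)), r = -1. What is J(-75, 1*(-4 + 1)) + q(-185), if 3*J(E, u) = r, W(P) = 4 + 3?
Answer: 33647/3 ≈ 11216.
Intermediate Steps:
W(P) = 7
J(E, u) = -1/3 (J(E, u) = (1/3)*(-1) = -1/3)
q(F) = 2 + (7 + F)*(122 + F) (q(F) = 2 + (F + 122)*(F + 7) = 2 + (122 + F)*(7 + F) = 2 + (7 + F)*(122 + F))
J(-75, 1*(-4 + 1)) + q(-185) = -1/3 + (856 + (-185)**2 + 129*(-185)) = -1/3 + (856 + 34225 - 23865) = -1/3 + 11216 = 33647/3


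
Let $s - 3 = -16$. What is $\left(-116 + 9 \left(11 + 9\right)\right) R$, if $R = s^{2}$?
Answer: $10816$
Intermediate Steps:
$s = -13$ ($s = 3 - 16 = -13$)
$R = 169$ ($R = \left(-13\right)^{2} = 169$)
$\left(-116 + 9 \left(11 + 9\right)\right) R = \left(-116 + 9 \left(11 + 9\right)\right) 169 = \left(-116 + 9 \cdot 20\right) 169 = \left(-116 + 180\right) 169 = 64 \cdot 169 = 10816$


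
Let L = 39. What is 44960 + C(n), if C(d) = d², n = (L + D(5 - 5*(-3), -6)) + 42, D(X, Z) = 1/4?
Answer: 824985/16 ≈ 51562.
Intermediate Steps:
D(X, Z) = ¼
n = 325/4 (n = (39 + ¼) + 42 = 157/4 + 42 = 325/4 ≈ 81.250)
44960 + C(n) = 44960 + (325/4)² = 44960 + 105625/16 = 824985/16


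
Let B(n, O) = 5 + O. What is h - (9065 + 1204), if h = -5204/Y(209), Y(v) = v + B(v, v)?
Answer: -4348991/423 ≈ -10281.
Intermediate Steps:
Y(v) = 5 + 2*v (Y(v) = v + (5 + v) = 5 + 2*v)
h = -5204/423 (h = -5204/(5 + 2*209) = -5204/(5 + 418) = -5204/423 ≈ -12.303)
h - (9065 + 1204) = -5204/423 - (9065 + 1204) = -5204/423 - 1*10269 = -5204/423 - 10269 = -4348991/423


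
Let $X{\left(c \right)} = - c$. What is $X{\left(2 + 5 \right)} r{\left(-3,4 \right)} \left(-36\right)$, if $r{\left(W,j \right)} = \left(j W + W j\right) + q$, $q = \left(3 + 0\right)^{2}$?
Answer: $-3780$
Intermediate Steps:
$q = 9$ ($q = 3^{2} = 9$)
$r{\left(W,j \right)} = 9 + 2 W j$ ($r{\left(W,j \right)} = \left(j W + W j\right) + 9 = \left(W j + W j\right) + 9 = 2 W j + 9 = 9 + 2 W j$)
$X{\left(2 + 5 \right)} r{\left(-3,4 \right)} \left(-36\right) = - (2 + 5) \left(9 + 2 \left(-3\right) 4\right) \left(-36\right) = \left(-1\right) 7 \left(9 - 24\right) \left(-36\right) = \left(-7\right) \left(-15\right) \left(-36\right) = 105 \left(-36\right) = -3780$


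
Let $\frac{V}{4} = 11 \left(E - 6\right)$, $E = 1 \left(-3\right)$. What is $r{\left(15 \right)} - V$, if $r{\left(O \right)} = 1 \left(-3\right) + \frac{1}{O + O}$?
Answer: $\frac{11791}{30} \approx 393.03$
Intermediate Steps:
$E = -3$
$V = -396$ ($V = 4 \cdot 11 \left(-3 - 6\right) = 4 \cdot 11 \left(-9\right) = 4 \left(-99\right) = -396$)
$r{\left(O \right)} = -3 + \frac{1}{2 O}$
$r{\left(15 \right)} - V = \left(-3 + \frac{1}{2 \cdot 15}\right) - -396 = \left(-3 + \frac{1}{2} \cdot \frac{1}{15}\right) + 396 = \left(-3 + \frac{1}{30}\right) + 396 = - \frac{89}{30} + 396 = \frac{11791}{30}$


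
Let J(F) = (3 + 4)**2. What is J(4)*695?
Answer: 34055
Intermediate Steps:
J(F) = 49 (J(F) = 7**2 = 49)
J(4)*695 = 49*695 = 34055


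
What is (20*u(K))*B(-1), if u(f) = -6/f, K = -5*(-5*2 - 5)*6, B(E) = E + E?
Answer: 8/15 ≈ 0.53333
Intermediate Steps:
B(E) = 2*E
K = 450 (K = -5*(-10 - 5)*6 = -5*(-15)*6 = 75*6 = 450)
(20*u(K))*B(-1) = (20*(-6/450))*(2*(-1)) = (20*(-6*1/450))*(-2) = (20*(-1/75))*(-2) = -4/15*(-2) = 8/15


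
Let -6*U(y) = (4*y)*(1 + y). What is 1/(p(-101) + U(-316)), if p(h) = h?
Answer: -1/66461 ≈ -1.5046e-5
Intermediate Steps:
U(y) = -2*y*(1 + y)/3 (U(y) = -4*y*(1 + y)/6 = -2*y*(1 + y)/3)
1/(p(-101) + U(-316)) = 1/(-101 - 2/3*(-316)*(1 - 316)) = 1/(-101 - 2/3*(-316)*(-315)) = 1/(-101 - 66360) = 1/(-66461) = -1/66461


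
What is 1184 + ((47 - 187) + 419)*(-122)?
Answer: -32854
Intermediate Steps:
1184 + ((47 - 187) + 419)*(-122) = 1184 + (-140 + 419)*(-122) = 1184 + 279*(-122) = 1184 - 34038 = -32854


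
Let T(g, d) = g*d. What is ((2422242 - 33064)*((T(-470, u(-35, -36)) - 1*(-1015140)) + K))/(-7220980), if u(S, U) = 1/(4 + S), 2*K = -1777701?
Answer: -9354693859621/223850380 ≈ -41790.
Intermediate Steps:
K = -1777701/2 (K = (½)*(-1777701) = -1777701/2 ≈ -8.8885e+5)
T(g, d) = d*g
((2422242 - 33064)*((T(-470, u(-35, -36)) - 1*(-1015140)) + K))/(-7220980) = ((2422242 - 33064)*((-470/(4 - 35) - 1*(-1015140)) - 1777701/2))/(-7220980) = (2389178*((-470/(-31) + 1015140) - 1777701/2))*(-1/7220980) = (2389178*((-1/31*(-470) + 1015140) - 1777701/2))*(-1/7220980) = (2389178*((470/31 + 1015140) - 1777701/2))*(-1/7220980) = (2389178*(31469810/31 - 1777701/2))*(-1/7220980) = (2389178*(7830889/62))*(-1/7220980) = (9354693859621/31)*(-1/7220980) = -9354693859621/223850380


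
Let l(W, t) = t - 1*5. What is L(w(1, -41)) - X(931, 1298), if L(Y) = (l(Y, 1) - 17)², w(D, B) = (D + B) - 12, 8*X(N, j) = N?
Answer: 2597/8 ≈ 324.63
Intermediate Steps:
l(W, t) = -5 + t (l(W, t) = t - 5 = -5 + t)
X(N, j) = N/8
w(D, B) = -12 + B + D (w(D, B) = (B + D) - 12 = -12 + B + D)
L(Y) = 441 (L(Y) = ((-5 + 1) - 17)² = (-4 - 17)² = (-21)² = 441)
L(w(1, -41)) - X(931, 1298) = 441 - 931/8 = 2597/8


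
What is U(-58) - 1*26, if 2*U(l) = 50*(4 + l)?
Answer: -1376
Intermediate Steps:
U(l) = 100 + 25*l (U(l) = (50*(4 + l))/2 = (200 + 50*l)/2 = 100 + 25*l)
U(-58) - 1*26 = (100 + 25*(-58)) - 1*26 = (100 - 1450) - 26 = -1350 - 26 = -1376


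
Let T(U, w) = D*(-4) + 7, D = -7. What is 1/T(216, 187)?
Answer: 1/35 ≈ 0.028571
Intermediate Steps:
T(U, w) = 35 (T(U, w) = -7*(-4) + 7 = 28 + 7 = 35)
1/T(216, 187) = 1/35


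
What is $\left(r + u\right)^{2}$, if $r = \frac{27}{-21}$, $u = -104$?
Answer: $\frac{543169}{49} \approx 11085.0$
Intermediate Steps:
$r = - \frac{9}{7}$ ($r = 27 \left(- \frac{1}{21}\right) = - \frac{9}{7} \approx -1.2857$)
$\left(r + u\right)^{2} = \left(- \frac{9}{7} - 104\right)^{2} = \left(- \frac{737}{7}\right)^{2} = \frac{543169}{49}$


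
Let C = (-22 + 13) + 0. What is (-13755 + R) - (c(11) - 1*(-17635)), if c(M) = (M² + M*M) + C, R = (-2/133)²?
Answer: -559379243/17689 ≈ -31623.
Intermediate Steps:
C = -9 (C = -9 + 0 = -9)
R = 4/17689 (R = (-2*1/133)² = (-2/133)² = 4/17689 ≈ 0.00022613)
c(M) = -9 + 2*M² (c(M) = (M² + M*M) - 9 = (M² + M²) - 9 = 2*M² - 9 = -9 + 2*M²)
(-13755 + R) - (c(11) - 1*(-17635)) = (-13755 + 4/17689) - ((-9 + 2*11²) - 1*(-17635)) = -243312191/17689 - ((-9 + 2*121) + 17635) = -243312191/17689 - ((-9 + 242) + 17635) = -243312191/17689 - (233 + 17635) = -243312191/17689 - 1*17868 = -243312191/17689 - 17868 = -559379243/17689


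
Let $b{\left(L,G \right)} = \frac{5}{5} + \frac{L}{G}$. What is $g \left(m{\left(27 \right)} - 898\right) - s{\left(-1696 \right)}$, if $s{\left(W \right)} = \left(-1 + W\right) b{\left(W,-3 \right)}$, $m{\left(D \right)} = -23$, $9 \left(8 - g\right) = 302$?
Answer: $\frac{2953813}{3} \approx 9.846 \cdot 10^{5}$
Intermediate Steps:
$g = - \frac{230}{9}$ ($g = 8 - \frac{302}{9} = - \frac{230}{9} \approx -25.556$)
$b{\left(L,G \right)} = 1 + \frac{L}{G}$ ($b{\left(L,G \right)} = 5 \cdot \frac{1}{5} + \frac{L}{G} = 1 + \frac{L}{G}$)
$s{\left(W \right)} = \left(1 - \frac{W}{3}\right) \left(-1 + W\right)$ ($s{\left(W \right)} = \left(-1 + W\right) \frac{-3 + W}{-3} = \left(-1 + W\right) \left(- \frac{-3 + W}{3}\right) = \left(-1 + W\right) \left(1 - \frac{W}{3}\right) = \left(1 - \frac{W}{3}\right) \left(-1 + W\right)$)
$g \left(m{\left(27 \right)} - 898\right) - s{\left(-1696 \right)} = - \frac{230 \left(-23 - 898\right)}{9} - \frac{\left(-1 - 1696\right) \left(3 - -1696\right)}{3} = \left(- \frac{230}{9}\right) \left(-921\right) - \frac{1}{3} \left(-1697\right) \left(3 + 1696\right) = \frac{70610}{3} - \frac{1}{3} \left(-1697\right) 1699 = \frac{70610}{3} - - \frac{2883203}{3} = \frac{70610}{3} + \frac{2883203}{3} = \frac{2953813}{3}$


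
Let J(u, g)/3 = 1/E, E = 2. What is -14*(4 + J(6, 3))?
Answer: -77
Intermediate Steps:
J(u, g) = 3/2
-14*(4 + J(6, 3)) = -14*(4 + 3/2) = -14*11/2 = -77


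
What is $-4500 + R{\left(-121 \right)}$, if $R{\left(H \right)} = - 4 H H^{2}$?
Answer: $7081744$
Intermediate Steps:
$R{\left(H \right)} = - 4 H^{3}$
$-4500 + R{\left(-121 \right)} = -4500 - 4 \left(-121\right)^{3} = -4500 - -7086244 = -4500 + 7086244 = 7081744$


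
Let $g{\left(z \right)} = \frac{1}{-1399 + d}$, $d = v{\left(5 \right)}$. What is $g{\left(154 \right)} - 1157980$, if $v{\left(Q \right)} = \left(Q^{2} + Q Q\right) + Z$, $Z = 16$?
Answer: $- \frac{1543587341}{1333} \approx -1.158 \cdot 10^{6}$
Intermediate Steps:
$v{\left(Q \right)} = 16 + 2 Q^{2}$ ($v{\left(Q \right)} = \left(Q^{2} + Q Q\right) + 16 = \left(Q^{2} + Q^{2}\right) + 16 = 2 Q^{2} + 16 = 16 + 2 Q^{2}$)
$d = 66$ ($d = 16 + 2 \cdot 5^{2} = 16 + 2 \cdot 25 = 16 + 50 = 66$)
$g{\left(z \right)} = - \frac{1}{1333}$ ($g{\left(z \right)} = \frac{1}{-1399 + 66} = \frac{1}{-1333} = - \frac{1}{1333}$)
$g{\left(154 \right)} - 1157980 = - \frac{1}{1333} - 1157980 = - \frac{1543587341}{1333}$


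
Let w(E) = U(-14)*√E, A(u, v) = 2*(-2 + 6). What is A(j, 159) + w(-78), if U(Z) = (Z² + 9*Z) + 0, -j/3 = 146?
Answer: 8 + 70*I*√78 ≈ 8.0 + 618.22*I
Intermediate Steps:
j = -438 (j = -3*146 = -438)
U(Z) = Z² + 9*Z
A(u, v) = 8 (A(u, v) = 2*4 = 8)
w(E) = 70*√E (w(E) = (-14*(9 - 14))*√E = (-14*(-5))*√E = 70*√E)
A(j, 159) + w(-78) = 8 + 70*√(-78) = 8 + 70*(I*√78) = 8 + 70*I*√78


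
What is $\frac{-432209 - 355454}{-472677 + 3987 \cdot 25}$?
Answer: $\frac{787663}{373002} \approx 2.1117$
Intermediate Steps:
$\frac{-432209 - 355454}{-472677 + 3987 \cdot 25} = - \frac{787663}{-472677 + 99675} = - \frac{787663}{-373002} = \left(-787663\right) \left(- \frac{1}{373002}\right) = \frac{787663}{373002}$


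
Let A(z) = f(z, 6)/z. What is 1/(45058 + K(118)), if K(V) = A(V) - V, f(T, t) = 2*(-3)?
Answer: 59/2651457 ≈ 2.2252e-5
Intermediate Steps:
f(T, t) = -6
A(z) = -6/z
K(V) = -V - 6/V (K(V) = -6/V - V = -V - 6/V)
1/(45058 + K(118)) = 1/(45058 + (-1*118 - 6/118)) = 1/(45058 + (-118 - 6*1/118)) = 1/(45058 + (-118 - 3/59)) = 1/(45058 - 6965/59) = 1/(2651457/59) = 59/2651457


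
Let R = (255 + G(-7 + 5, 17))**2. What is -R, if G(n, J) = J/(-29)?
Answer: -54434884/841 ≈ -64726.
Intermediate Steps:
G(n, J) = -J/29 (G(n, J) = J*(-1/29) = -J/29)
R = 54434884/841 (R = (255 - 1/29*17)**2 = (255 - 17/29)**2 = (7378/29)**2 = 54434884/841 ≈ 64726.)
-R = -1*54434884/841 = -54434884/841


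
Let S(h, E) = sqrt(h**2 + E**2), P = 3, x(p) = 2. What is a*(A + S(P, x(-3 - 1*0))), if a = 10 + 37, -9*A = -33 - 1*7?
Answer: 1880/9 + 47*sqrt(13) ≈ 378.35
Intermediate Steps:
A = 40/9 (A = -(-33 - 1*7)/9 = -(-33 - 7)/9 = -1/9*(-40) = 40/9 ≈ 4.4444)
a = 47
S(h, E) = sqrt(E**2 + h**2)
a*(A + S(P, x(-3 - 1*0))) = 47*(40/9 + sqrt(2**2 + 3**2)) = 47*(40/9 + sqrt(4 + 9)) = 47*(40/9 + sqrt(13)) = 1880/9 + 47*sqrt(13)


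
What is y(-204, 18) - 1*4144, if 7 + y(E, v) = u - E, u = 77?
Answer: -3870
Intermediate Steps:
y(E, v) = 70 - E (y(E, v) = -7 + (77 - E) = 70 - E)
y(-204, 18) - 1*4144 = (70 - 1*(-204)) - 1*4144 = (70 + 204) - 4144 = 274 - 4144 = -3870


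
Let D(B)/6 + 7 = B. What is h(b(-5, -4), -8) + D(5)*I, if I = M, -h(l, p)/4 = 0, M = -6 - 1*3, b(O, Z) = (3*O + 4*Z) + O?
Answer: 108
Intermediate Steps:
b(O, Z) = 4*O + 4*Z
D(B) = -42 + 6*B
M = -9 (M = -6 - 3 = -9)
h(l, p) = 0 (h(l, p) = -4*0 = 0)
I = -9
h(b(-5, -4), -8) + D(5)*I = 0 + (-42 + 6*5)*(-9) = 0 + (-42 + 30)*(-9) = 0 - 12*(-9) = 0 + 108 = 108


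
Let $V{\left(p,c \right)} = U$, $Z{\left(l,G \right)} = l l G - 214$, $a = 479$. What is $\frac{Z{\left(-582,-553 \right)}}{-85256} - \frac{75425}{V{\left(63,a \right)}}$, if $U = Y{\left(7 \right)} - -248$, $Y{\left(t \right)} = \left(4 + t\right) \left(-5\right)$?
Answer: $\frac{14860640649}{8227204} \approx 1806.3$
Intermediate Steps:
$Z{\left(l,G \right)} = -214 + G l^{2}$ ($Z{\left(l,G \right)} = l^{2} G - 214 = G l^{2} - 214 = -214 + G l^{2}$)
$Y{\left(t \right)} = -20 - 5 t$
$U = 193$ ($U = \left(-20 - 35\right) - -248 = \left(-20 - 35\right) + 248 = -55 + 248 = 193$)
$V{\left(p,c \right)} = 193$
$\frac{Z{\left(-582,-553 \right)}}{-85256} - \frac{75425}{V{\left(63,a \right)}} = \frac{-214 - 553 \left(-582\right)^{2}}{-85256} - \frac{75425}{193} = \left(-214 - 187314372\right) \left(- \frac{1}{85256}\right) - \frac{75425}{193} = \left(-187314586\right) \left(- \frac{1}{85256}\right) - \frac{75425}{193} = \frac{93657293}{42628} - \frac{75425}{193} = \frac{14860640649}{8227204}$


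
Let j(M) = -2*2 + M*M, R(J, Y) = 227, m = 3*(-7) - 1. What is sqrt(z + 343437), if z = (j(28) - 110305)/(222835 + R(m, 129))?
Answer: sqrt(17088252182230278)/223062 ≈ 586.03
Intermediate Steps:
m = -22 (m = -21 - 1 = -22)
j(M) = -4 + M**2
z = -109525/223062 (z = ((-4 + 28**2) - 110305)/(222835 + 227) = ((-4 + 784) - 110305)/223062 = (780 - 110305)*(1/223062) = -109525*1/223062 = -109525/223062 ≈ -0.49101)
sqrt(z + 343437) = sqrt(-109525/223062 + 343437) = sqrt(76607634569/223062) = sqrt(17088252182230278)/223062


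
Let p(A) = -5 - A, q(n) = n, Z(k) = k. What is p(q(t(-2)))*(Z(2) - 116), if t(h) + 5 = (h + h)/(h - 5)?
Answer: 456/7 ≈ 65.143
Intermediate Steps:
t(h) = -5 + 2*h/(-5 + h) (t(h) = -5 + (h + h)/(h - 5) = -5 + (2*h)/(-5 + h) = -5 + 2*h/(-5 + h))
p(q(t(-2)))*(Z(2) - 116) = (-5 - (25 - 3*(-2))/(-5 - 2))*(2 - 116) = (-5 - (25 + 6)/(-7))*(-114) = (-5 - (-1)*31/7)*(-114) = (-5 - 1*(-31/7))*(-114) = (-5 + 31/7)*(-114) = -4/7*(-114) = 456/7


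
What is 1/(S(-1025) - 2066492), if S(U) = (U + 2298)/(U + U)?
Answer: -2050/4236309873 ≈ -4.8391e-7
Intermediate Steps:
S(U) = (2298 + U)/(2*U) (S(U) = (2298 + U)/((2*U)) = (2298 + U)*(1/(2*U)) = (2298 + U)/(2*U))
1/(S(-1025) - 2066492) = 1/((½)*(2298 - 1025)/(-1025) - 2066492) = 1/((½)*(-1/1025)*1273 - 2066492) = 1/(-1273/2050 - 2066492) = 1/(-4236309873/2050) = -2050/4236309873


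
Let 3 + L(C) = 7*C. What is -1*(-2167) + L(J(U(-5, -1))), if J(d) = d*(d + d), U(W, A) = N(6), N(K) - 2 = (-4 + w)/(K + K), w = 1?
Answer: 17655/8 ≈ 2206.9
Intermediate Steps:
N(K) = 2 - 3/(2*K) (N(K) = 2 + (-4 + 1)/(K + K) = 2 - 3*1/(2*K) = 2 - 3/(2*K))
U(W, A) = 7/4 (U(W, A) = 2 - 3/2/6 = 2 - 3/2*1/6 = 2 - 1/4 = 7/4)
J(d) = 2*d**2 (J(d) = d*(2*d) = 2*d**2)
L(C) = -3 + 7*C
-1*(-2167) + L(J(U(-5, -1))) = -1*(-2167) + (-3 + 7*(2*(7/4)**2)) = 2167 + (-3 + 7*(2*(49/16))) = 2167 + (-3 + 7*(49/8)) = 2167 + (-3 + 343/8) = 2167 + 319/8 = 17655/8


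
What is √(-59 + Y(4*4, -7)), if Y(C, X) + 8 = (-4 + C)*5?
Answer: I*√7 ≈ 2.6458*I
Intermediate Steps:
Y(C, X) = -28 + 5*C (Y(C, X) = -8 + (-4 + C)*5 = -8 + (-20 + 5*C) = -28 + 5*C)
√(-59 + Y(4*4, -7)) = √(-59 + (-28 + 5*(4*4))) = √(-59 + (-28 + 5*16)) = √(-59 + (-28 + 80)) = √(-59 + 52) = √(-7) = I*√7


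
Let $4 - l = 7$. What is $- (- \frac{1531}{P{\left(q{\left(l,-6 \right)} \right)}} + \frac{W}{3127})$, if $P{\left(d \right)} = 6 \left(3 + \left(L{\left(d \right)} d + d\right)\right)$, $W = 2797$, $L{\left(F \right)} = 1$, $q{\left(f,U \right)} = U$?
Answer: $- \frac{4938475}{168858} \approx -29.246$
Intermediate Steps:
$l = -3$ ($l = 4 - 7 = -3$)
$P{\left(d \right)} = 18 + 12 d$ ($P{\left(d \right)} = 6 \left(3 + \left(1 d + d\right)\right) = 6 \left(3 + \left(d + d\right)\right) = 6 \left(3 + 2 d\right) = 18 + 12 d$)
$- (- \frac{1531}{P{\left(q{\left(l,-6 \right)} \right)}} + \frac{W}{3127}) = - (- \frac{1531}{18 + 12 \left(-6\right)} + \frac{2797}{3127}) = - (- \frac{1531}{18 - 72} + 2797 \cdot \frac{1}{3127}) = - (- \frac{1531}{-54} + \frac{2797}{3127}) = - (\left(-1531\right) \left(- \frac{1}{54}\right) + \frac{2797}{3127}) = - (\frac{1531}{54} + \frac{2797}{3127}) = \left(-1\right) \frac{4938475}{168858} = - \frac{4938475}{168858}$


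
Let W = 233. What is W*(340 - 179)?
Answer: 37513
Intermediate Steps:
W*(340 - 179) = 233*(340 - 179) = 233*161 = 37513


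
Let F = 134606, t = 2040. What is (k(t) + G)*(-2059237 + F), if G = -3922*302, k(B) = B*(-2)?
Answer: 2287470134644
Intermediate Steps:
k(B) = -2*B
G = -1184444
(k(t) + G)*(-2059237 + F) = (-2*2040 - 1184444)*(-2059237 + 134606) = (-4080 - 1184444)*(-1924631) = -1188524*(-1924631) = 2287470134644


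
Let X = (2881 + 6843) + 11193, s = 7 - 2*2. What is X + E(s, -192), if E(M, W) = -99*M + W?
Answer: 20428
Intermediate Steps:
s = 3 (s = 7 - 4 = 3)
E(M, W) = W - 99*M
X = 20917 (X = 9724 + 11193 = 20917)
X + E(s, -192) = 20917 + (-192 - 99*3) = 20917 + (-192 - 297) = 20917 - 489 = 20428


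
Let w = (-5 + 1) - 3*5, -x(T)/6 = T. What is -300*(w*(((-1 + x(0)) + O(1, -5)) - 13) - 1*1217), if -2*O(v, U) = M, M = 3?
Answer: 276750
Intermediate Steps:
O(v, U) = -3/2 (O(v, U) = -½*3 = -3/2)
x(T) = -6*T
w = -19 (w = -4 - 15 = -19)
-300*(w*(((-1 + x(0)) + O(1, -5)) - 13) - 1*1217) = -300*(-19*(((-1 - 6*0) - 3/2) - 13) - 1*1217) = -300*(-19*(((-1 + 0) - 3/2) - 13) - 1217) = -300*(-19*((-1 - 3/2) - 13) - 1217) = -300*(-19*(-5/2 - 13) - 1217) = -300*(-19*(-31/2) - 1217) = -300*(589/2 - 1217) = -300*(-1845/2) = 276750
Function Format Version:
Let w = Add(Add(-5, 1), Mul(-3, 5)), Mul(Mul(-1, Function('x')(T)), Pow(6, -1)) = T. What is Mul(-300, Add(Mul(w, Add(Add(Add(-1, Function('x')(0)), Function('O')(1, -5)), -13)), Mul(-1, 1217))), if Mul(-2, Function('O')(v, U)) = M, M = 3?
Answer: 276750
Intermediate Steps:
Function('O')(v, U) = Rational(-3, 2) (Function('O')(v, U) = Mul(Rational(-1, 2), 3) = Rational(-3, 2))
Function('x')(T) = Mul(-6, T)
w = -19 (w = Add(-4, -15) = -19)
Mul(-300, Add(Mul(w, Add(Add(Add(-1, Function('x')(0)), Function('O')(1, -5)), -13)), Mul(-1, 1217))) = Mul(-300, Add(Mul(-19, Add(Add(Add(-1, Mul(-6, 0)), Rational(-3, 2)), -13)), Mul(-1, 1217))) = Mul(-300, Add(Mul(-19, Add(Add(Add(-1, 0), Rational(-3, 2)), -13)), -1217)) = Mul(-300, Add(Mul(-19, Add(Add(-1, Rational(-3, 2)), -13)), -1217)) = Mul(-300, Add(Mul(-19, Add(Rational(-5, 2), -13)), -1217)) = Mul(-300, Add(Mul(-19, Rational(-31, 2)), -1217)) = Mul(-300, Add(Rational(589, 2), -1217)) = Mul(-300, Rational(-1845, 2)) = 276750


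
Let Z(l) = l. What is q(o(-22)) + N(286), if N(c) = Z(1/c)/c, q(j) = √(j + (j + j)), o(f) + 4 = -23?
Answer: 1/81796 + 9*I ≈ 1.2226e-5 + 9.0*I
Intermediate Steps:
o(f) = -27 (o(f) = -4 - 23 = -27)
q(j) = √3*√j (q(j) = √(j + 2*j) = √(3*j) = √3*√j)
N(c) = c⁻² (N(c) = 1/(c*c) = c⁻²)
q(o(-22)) + N(286) = √3*√(-27) + 286⁻² = √3*(3*I*√3) + 1/81796 = 9*I + 1/81796 = 1/81796 + 9*I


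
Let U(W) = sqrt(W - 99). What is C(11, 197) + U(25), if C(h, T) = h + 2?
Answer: 13 + I*sqrt(74) ≈ 13.0 + 8.6023*I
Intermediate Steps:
C(h, T) = 2 + h
U(W) = sqrt(-99 + W)
C(11, 197) + U(25) = (2 + 11) + sqrt(-99 + 25) = 13 + sqrt(-74) = 13 + I*sqrt(74)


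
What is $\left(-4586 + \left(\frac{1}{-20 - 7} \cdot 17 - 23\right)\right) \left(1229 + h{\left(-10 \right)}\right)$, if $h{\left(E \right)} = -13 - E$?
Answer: $- \frac{152587960}{27} \approx -5.6514 \cdot 10^{6}$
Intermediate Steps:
$\left(-4586 + \left(\frac{1}{-20 - 7} \cdot 17 - 23\right)\right) \left(1229 + h{\left(-10 \right)}\right) = \left(-4586 + \left(\frac{1}{-20 - 7} \cdot 17 - 23\right)\right) \left(1229 - 3\right) = \left(-4586 - \left(23 - \frac{1}{-27} \cdot 17\right)\right) \left(1229 + \left(-13 + 10\right)\right) = \left(-4586 - \frac{638}{27}\right) \left(1229 - 3\right) = \left(-4586 - \frac{638}{27}\right) 1226 = \left(- \frac{124460}{27}\right) 1226 = - \frac{152587960}{27}$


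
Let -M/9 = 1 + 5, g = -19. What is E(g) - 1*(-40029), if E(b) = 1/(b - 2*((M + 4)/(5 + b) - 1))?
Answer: 6764894/169 ≈ 40029.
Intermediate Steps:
M = -54 (M = -9*(1 + 5) = -9*6 = -54)
E(b) = 1/(2 + b + 100/(5 + b)) (E(b) = 1/(b - 2*((-54 + 4)/(5 + b) - 1)) = 1/(b - 2*(-50/(5 + b) - 1)) = 1/(b - 2*(-1 - 50/(5 + b))) = 1/(b + (2 + 100/(5 + b))) = 1/(2 + b + 100/(5 + b)))
E(g) - 1*(-40029) = (5 - 19)/(110 + (-19)**2 + 7*(-19)) - 1*(-40029) = -14/(110 + 361 - 133) + 40029 = -14/338 + 40029 = (1/338)*(-14) + 40029 = -7/169 + 40029 = 6764894/169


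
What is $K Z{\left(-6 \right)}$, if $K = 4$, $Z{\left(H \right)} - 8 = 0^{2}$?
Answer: $32$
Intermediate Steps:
$Z{\left(H \right)} = 8$ ($Z{\left(H \right)} = 8 + 0^{2} = 8 + 0 = 8$)
$K Z{\left(-6 \right)} = 4 \cdot 8 = 32$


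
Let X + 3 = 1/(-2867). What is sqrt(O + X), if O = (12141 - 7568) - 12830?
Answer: 3*I*sqrt(7543848223)/2867 ≈ 90.885*I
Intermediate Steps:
X = -8602/2867 (X = -3 + 1/(-2867) = -3 - 1/2867 = -8602/2867 ≈ -3.0003)
O = -8257 (O = 4573 - 12830 = -8257)
sqrt(O + X) = sqrt(-8257 - 8602/2867) = sqrt(-23681421/2867) = 3*I*sqrt(7543848223)/2867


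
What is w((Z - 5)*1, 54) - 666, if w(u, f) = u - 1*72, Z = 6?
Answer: -737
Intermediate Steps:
w(u, f) = -72 + u (w(u, f) = u - 72 = -72 + u)
w((Z - 5)*1, 54) - 666 = (-72 + (6 - 5)*1) - 666 = (-72 + 1*1) - 666 = (-72 + 1) - 666 = -71 - 666 = -737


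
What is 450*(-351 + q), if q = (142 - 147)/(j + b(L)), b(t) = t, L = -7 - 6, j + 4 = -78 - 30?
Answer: -157932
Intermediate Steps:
j = -112 (j = -4 + (-78 - 30) = -4 - 108 = -112)
L = -13
q = 1/25 (q = (142 - 147)/(-112 - 13) = -5/(-125) = -5*(-1/125) = 1/25 ≈ 0.040000)
450*(-351 + q) = 450*(-351 + 1/25) = 450*(-8774/25) = -157932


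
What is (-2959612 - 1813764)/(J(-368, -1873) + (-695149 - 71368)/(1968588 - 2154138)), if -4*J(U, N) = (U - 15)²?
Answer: 1771399833600/13607538941 ≈ 130.18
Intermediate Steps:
J(U, N) = -(-15 + U)²/4 (J(U, N) = -(U - 15)²/4 = -(-15 + U)²/4)
(-2959612 - 1813764)/(J(-368, -1873) + (-695149 - 71368)/(1968588 - 2154138)) = (-2959612 - 1813764)/(-(-15 - 368)²/4 + (-695149 - 71368)/(1968588 - 2154138)) = -4773376/(-¼*(-383)² - 766517/(-185550)) = -4773376/(-¼*146689 - 766517*(-1/185550)) = -4773376/(-146689/4 + 766517/185550) = -4773376/(-13607538941/371100) = -4773376*(-371100/13607538941) = 1771399833600/13607538941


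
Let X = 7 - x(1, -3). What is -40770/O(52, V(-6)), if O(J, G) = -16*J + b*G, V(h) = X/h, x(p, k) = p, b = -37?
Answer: 2718/53 ≈ 51.283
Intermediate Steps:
X = 6 (X = 7 - 1*1 = 7 - 1 = 6)
V(h) = 6/h
O(J, G) = -37*G - 16*J (O(J, G) = -16*J - 37*G = -37*G - 16*J)
-40770/O(52, V(-6)) = -40770/(-222/(-6) - 16*52) = -40770/(-222*(-1)/6 - 832) = -40770/(-37*(-1) - 832) = -40770/(37 - 832) = -40770/(-795) = -40770*(-1/795) = 2718/53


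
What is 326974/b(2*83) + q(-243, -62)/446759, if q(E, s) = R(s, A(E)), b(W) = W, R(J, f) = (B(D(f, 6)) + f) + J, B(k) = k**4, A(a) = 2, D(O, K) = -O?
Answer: 73039284981/37080997 ≈ 1969.7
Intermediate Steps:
R(J, f) = J + f + f**4 (R(J, f) = ((-f)**4 + f) + J = (f**4 + f) + J = (f + f**4) + J = J + f + f**4)
q(E, s) = 18 + s (q(E, s) = s + 2 + 2**4 = s + 2 + 16 = 18 + s)
326974/b(2*83) + q(-243, -62)/446759 = 326974/((2*83)) + (18 - 62)/446759 = 326974/166 - 44*1/446759 = 326974*(1/166) - 44/446759 = 163487/83 - 44/446759 = 73039284981/37080997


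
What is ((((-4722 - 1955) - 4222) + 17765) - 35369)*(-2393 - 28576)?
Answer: 882709407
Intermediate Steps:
((((-4722 - 1955) - 4222) + 17765) - 35369)*(-2393 - 28576) = (((-6677 - 4222) + 17765) - 35369)*(-30969) = ((-10899 + 17765) - 35369)*(-30969) = (6866 - 35369)*(-30969) = -28503*(-30969) = 882709407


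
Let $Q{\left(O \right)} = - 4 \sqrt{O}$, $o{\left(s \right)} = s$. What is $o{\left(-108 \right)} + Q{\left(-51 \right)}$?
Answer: $-108 - 4 i \sqrt{51} \approx -108.0 - 28.566 i$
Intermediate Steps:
$o{\left(-108 \right)} + Q{\left(-51 \right)} = -108 - 4 \sqrt{-51} = -108 - 4 i \sqrt{51}$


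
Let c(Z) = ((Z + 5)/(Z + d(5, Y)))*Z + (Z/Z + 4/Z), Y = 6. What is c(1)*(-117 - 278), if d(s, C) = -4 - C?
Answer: -5135/3 ≈ -1711.7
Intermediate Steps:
c(Z) = 1 + 4/Z + Z*(5 + Z)/(-10 + Z) (c(Z) = ((Z + 5)/(Z + (-4 - 1*6)))*Z + (Z/Z + 4/Z) = ((5 + Z)/(Z + (-4 - 6)))*Z + (1 + 4/Z) = ((5 + Z)/(Z - 10))*Z + (1 + 4/Z) = ((5 + Z)/(-10 + Z))*Z + (1 + 4/Z) = Z*(5 + Z)/(-10 + Z) + (1 + 4/Z) = 1 + 4/Z + Z*(5 + Z)/(-10 + Z))
c(1)*(-117 - 278) = ((-40 + 1³ - 6*1 + 6*1²)/(1*(-10 + 1)))*(-117 - 278) = (1*(-40 + 1 - 6 + 6*1)/(-9))*(-395) = (1*(-⅑)*(-40 + 1 - 6 + 6))*(-395) = (1*(-⅑)*(-39))*(-395) = (13/3)*(-395) = -5135/3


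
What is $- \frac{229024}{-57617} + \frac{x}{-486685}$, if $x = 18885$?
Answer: $\frac{22074889679}{5608265929} \approx 3.9361$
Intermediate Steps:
$- \frac{229024}{-57617} + \frac{x}{-486685} = - \frac{229024}{-57617} + \frac{18885}{-486685} = \left(-229024\right) \left(- \frac{1}{57617}\right) + 18885 \left(- \frac{1}{486685}\right) = \frac{229024}{57617} - \frac{3777}{97337} = \frac{22074889679}{5608265929}$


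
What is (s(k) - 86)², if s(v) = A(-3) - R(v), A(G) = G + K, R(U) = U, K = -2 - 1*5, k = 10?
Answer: 11236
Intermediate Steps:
K = -7 (K = -2 - 5 = -7)
A(G) = -7 + G (A(G) = G - 7 = -7 + G)
s(v) = -10 - v (s(v) = (-7 - 3) - v = -10 - v)
(s(k) - 86)² = ((-10 - 1*10) - 86)² = ((-10 - 10) - 86)² = (-20 - 86)² = (-106)² = 11236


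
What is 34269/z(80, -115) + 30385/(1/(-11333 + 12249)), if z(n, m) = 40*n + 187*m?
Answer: 509476807031/18305 ≈ 2.7833e+7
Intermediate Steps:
34269/z(80, -115) + 30385/(1/(-11333 + 12249)) = 34269/(40*80 + 187*(-115)) + 30385/(1/(-11333 + 12249)) = 34269/(3200 - 21505) + 30385/(1/916) = 34269/(-18305) + 30385/(1/916) = 34269*(-1/18305) + 30385*916 = -34269/18305 + 27832660 = 509476807031/18305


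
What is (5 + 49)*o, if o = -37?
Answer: -1998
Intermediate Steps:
(5 + 49)*o = (5 + 49)*(-37) = 54*(-37) = -1998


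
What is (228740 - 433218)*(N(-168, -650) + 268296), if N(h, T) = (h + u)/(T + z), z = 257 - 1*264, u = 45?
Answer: -12014486241470/219 ≈ -5.4861e+10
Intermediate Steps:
z = -7 (z = 257 - 264 = -7)
N(h, T) = (45 + h)/(-7 + T) (N(h, T) = (h + 45)/(T - 7) = (45 + h)/(-7 + T))
(228740 - 433218)*(N(-168, -650) + 268296) = (228740 - 433218)*((45 - 168)/(-7 - 650) + 268296) = -204478*(-123/(-657) + 268296) = -204478*(-1/657*(-123) + 268296) = -204478*(41/219 + 268296) = -204478*58756865/219 = -12014486241470/219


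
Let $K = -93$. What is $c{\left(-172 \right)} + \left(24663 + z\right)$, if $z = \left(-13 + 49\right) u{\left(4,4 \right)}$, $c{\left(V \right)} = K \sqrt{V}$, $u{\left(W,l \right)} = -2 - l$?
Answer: $24447 - 186 i \sqrt{43} \approx 24447.0 - 1219.7 i$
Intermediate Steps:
$c{\left(V \right)} = - 93 \sqrt{V}$
$z = -216$ ($z = \left(-13 + 49\right) \left(-2 - 4\right) = 36 \left(-2 - 4\right) = 36 \left(-6\right) = -216$)
$c{\left(-172 \right)} + \left(24663 + z\right) = - 93 \sqrt{-172} + \left(24663 - 216\right) = - 93 \cdot 2 i \sqrt{43} + 24447 = - 186 i \sqrt{43} + 24447 = 24447 - 186 i \sqrt{43}$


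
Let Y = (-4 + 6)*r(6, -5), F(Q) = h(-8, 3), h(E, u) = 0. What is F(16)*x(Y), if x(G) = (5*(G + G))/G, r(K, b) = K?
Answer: 0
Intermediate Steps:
F(Q) = 0
Y = 12 (Y = (-4 + 6)*6 = 2*6 = 12)
x(G) = 10 (x(G) = (5*(2*G))/G = (10*G)/G = 10)
F(16)*x(Y) = 0*10 = 0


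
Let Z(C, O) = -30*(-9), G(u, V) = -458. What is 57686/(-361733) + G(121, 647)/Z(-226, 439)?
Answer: -90624467/48833955 ≈ -1.8558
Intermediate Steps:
Z(C, O) = 270
57686/(-361733) + G(121, 647)/Z(-226, 439) = 57686/(-361733) - 458/270 = 57686*(-1/361733) - 458*1/270 = -57686/361733 - 229/135 = -90624467/48833955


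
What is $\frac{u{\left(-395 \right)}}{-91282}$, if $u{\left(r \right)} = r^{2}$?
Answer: $- \frac{156025}{91282} \approx -1.7093$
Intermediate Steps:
$\frac{u{\left(-395 \right)}}{-91282} = \frac{\left(-395\right)^{2}}{-91282} = 156025 \left(- \frac{1}{91282}\right) = - \frac{156025}{91282}$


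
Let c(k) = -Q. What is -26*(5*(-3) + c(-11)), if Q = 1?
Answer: 416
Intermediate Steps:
c(k) = -1 (c(k) = -1*1 = -1)
-26*(5*(-3) + c(-11)) = -26*(5*(-3) - 1) = -26*(-15 - 1) = -26*(-16) = 416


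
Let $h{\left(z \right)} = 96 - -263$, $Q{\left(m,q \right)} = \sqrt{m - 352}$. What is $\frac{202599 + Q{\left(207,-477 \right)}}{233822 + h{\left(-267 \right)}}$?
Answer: $\frac{202599}{234181} + \frac{i \sqrt{145}}{234181} \approx 0.86514 + 5.142 \cdot 10^{-5} i$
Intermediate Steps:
$Q{\left(m,q \right)} = \sqrt{-352 + m}$
$h{\left(z \right)} = 359$ ($h{\left(z \right)} = 96 + 263 = 359$)
$\frac{202599 + Q{\left(207,-477 \right)}}{233822 + h{\left(-267 \right)}} = \frac{202599 + \sqrt{-352 + 207}}{233822 + 359} = \frac{202599 + \sqrt{-145}}{234181} = \left(202599 + i \sqrt{145}\right) \frac{1}{234181} = \frac{202599}{234181} + \frac{i \sqrt{145}}{234181}$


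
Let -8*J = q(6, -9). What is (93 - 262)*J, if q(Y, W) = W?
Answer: -1521/8 ≈ -190.13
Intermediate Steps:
J = 9/8 (J = -⅛*(-9) = 9/8 ≈ 1.1250)
(93 - 262)*J = (93 - 262)*(9/8) = -169*9/8 = -1521/8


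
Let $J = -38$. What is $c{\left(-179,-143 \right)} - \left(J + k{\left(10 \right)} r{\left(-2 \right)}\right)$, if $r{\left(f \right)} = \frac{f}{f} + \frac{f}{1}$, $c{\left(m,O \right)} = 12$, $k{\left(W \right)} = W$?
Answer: $60$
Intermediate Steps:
$r{\left(f \right)} = 1 + f$ ($r{\left(f \right)} = 1 + f 1 = 1 + f$)
$c{\left(-179,-143 \right)} - \left(J + k{\left(10 \right)} r{\left(-2 \right)}\right) = 12 - \left(-38 + 10 \left(1 - 2\right)\right) = 12 - \left(-38 + 10 \left(-1\right)\right) = 12 - \left(-38 - 10\right) = 12 - -48 = 12 + 48 = 60$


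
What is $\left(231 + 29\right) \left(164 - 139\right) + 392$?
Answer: $6892$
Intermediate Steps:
$\left(231 + 29\right) \left(164 - 139\right) + 392 = 260 \cdot 25 + 392 = 6500 + 392 = 6892$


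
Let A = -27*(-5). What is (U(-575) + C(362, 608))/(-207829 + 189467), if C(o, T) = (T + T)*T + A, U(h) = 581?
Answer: -370022/9181 ≈ -40.303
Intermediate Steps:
A = 135
C(o, T) = 135 + 2*T² (C(o, T) = (T + T)*T + 135 = (2*T)*T + 135 = 2*T² + 135 = 135 + 2*T²)
(U(-575) + C(362, 608))/(-207829 + 189467) = (581 + (135 + 2*608²))/(-207829 + 189467) = (581 + (135 + 2*369664))/(-18362) = (581 + (135 + 739328))*(-1/18362) = (581 + 739463)*(-1/18362) = 740044*(-1/18362) = -370022/9181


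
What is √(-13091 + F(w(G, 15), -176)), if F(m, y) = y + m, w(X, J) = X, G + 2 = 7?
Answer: I*√13262 ≈ 115.16*I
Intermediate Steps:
G = 5 (G = -2 + 7 = 5)
F(m, y) = m + y
√(-13091 + F(w(G, 15), -176)) = √(-13091 + (5 - 176)) = √(-13091 - 171) = √(-13262) = I*√13262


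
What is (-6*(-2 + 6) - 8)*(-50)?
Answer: 1600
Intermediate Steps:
(-6*(-2 + 6) - 8)*(-50) = (-6*4 - 8)*(-50) = (-24 - 8)*(-50) = -32*(-50) = 1600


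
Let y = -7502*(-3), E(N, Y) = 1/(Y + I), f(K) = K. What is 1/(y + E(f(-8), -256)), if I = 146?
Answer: 110/2475659 ≈ 4.4433e-5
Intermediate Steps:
E(N, Y) = 1/(146 + Y) (E(N, Y) = 1/(Y + 146) = 1/(146 + Y))
y = 22506
1/(y + E(f(-8), -256)) = 1/(22506 + 1/(146 - 256)) = 1/(22506 + 1/(-110)) = 1/(22506 - 1/110) = 1/(2475659/110) = 110/2475659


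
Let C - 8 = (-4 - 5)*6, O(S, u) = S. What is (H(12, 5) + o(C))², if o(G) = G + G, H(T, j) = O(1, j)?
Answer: 8281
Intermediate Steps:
H(T, j) = 1
C = -46 (C = 8 + (-4 - 5)*6 = 8 - 9*6 = 8 - 54 = -46)
o(G) = 2*G
(H(12, 5) + o(C))² = (1 + 2*(-46))² = (1 - 92)² = (-91)² = 8281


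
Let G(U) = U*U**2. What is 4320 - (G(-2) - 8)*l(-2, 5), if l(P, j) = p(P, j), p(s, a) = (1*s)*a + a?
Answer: 4240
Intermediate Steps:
p(s, a) = a + a*s (p(s, a) = s*a + a = a*s + a = a + a*s)
l(P, j) = j*(1 + P)
G(U) = U**3
4320 - (G(-2) - 8)*l(-2, 5) = 4320 - ((-2)**3 - 8)*5*(1 - 2) = 4320 - (-8 - 8)*5*(-1) = 4320 - (-16)*(-5) = 4320 - 1*80 = 4320 - 80 = 4240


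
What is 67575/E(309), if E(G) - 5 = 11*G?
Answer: 67575/3404 ≈ 19.852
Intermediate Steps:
E(G) = 5 + 11*G
67575/E(309) = 67575/(5 + 11*309) = 67575/(5 + 3399) = 67575/3404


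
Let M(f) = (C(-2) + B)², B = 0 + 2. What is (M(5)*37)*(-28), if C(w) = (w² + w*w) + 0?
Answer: -103600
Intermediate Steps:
C(w) = 2*w² (C(w) = (w² + w²) + 0 = 2*w² + 0 = 2*w²)
B = 2
M(f) = 100 (M(f) = (2*(-2)² + 2)² = (2*4 + 2)² = (8 + 2)² = 10² = 100)
(M(5)*37)*(-28) = (100*37)*(-28) = 3700*(-28) = -103600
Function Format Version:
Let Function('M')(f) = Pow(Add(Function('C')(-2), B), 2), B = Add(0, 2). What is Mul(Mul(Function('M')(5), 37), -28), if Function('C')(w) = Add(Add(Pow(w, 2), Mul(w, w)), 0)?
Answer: -103600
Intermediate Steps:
Function('C')(w) = Mul(2, Pow(w, 2)) (Function('C')(w) = Add(Add(Pow(w, 2), Pow(w, 2)), 0) = Add(Mul(2, Pow(w, 2)), 0) = Mul(2, Pow(w, 2)))
B = 2
Function('M')(f) = 100 (Function('M')(f) = Pow(Add(Mul(2, Pow(-2, 2)), 2), 2) = Pow(Add(Mul(2, 4), 2), 2) = Pow(Add(8, 2), 2) = Pow(10, 2) = 100)
Mul(Mul(Function('M')(5), 37), -28) = Mul(Mul(100, 37), -28) = Mul(3700, -28) = -103600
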